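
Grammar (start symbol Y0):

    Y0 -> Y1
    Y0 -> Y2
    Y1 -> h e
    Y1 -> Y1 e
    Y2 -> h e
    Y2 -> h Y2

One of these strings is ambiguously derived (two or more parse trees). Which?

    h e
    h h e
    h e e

h e: 2 trees
h h e: 1 tree
h e e: 1 tree

h e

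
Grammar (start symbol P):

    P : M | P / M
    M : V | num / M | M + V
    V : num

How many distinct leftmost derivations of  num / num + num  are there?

3

Parse trees for num / num + num:
  [P [M num / [M [M [V num]] + [V num]]]]
  [P [M [M num / [M [V num]]] + [V num]]]
  [P [P [M [V num]]] / [M [M [V num]] + [V num]]]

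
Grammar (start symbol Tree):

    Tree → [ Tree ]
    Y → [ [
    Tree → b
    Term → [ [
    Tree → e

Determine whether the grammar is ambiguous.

Only Tree is reachable from Tree; ignoring the rest: L(Tree) is { openⁿ atom closeⁿ : n ≥ 0 }. The bracket depth fixes n, and the derivation is forced at every step.

Unambiguous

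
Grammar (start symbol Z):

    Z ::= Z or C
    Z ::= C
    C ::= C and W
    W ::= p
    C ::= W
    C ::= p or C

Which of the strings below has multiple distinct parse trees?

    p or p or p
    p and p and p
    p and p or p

p or p or p

p or p or p: 4 trees
p and p and p: 1 tree
p and p or p: 1 tree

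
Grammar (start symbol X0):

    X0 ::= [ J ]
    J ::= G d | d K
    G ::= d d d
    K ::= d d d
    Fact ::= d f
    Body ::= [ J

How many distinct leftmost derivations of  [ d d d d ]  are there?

2

Parse trees for [ d d d d ]:
  [X0 [ [J [G d d d] d] ]]
  [X0 [ [J d [K d d d]] ]]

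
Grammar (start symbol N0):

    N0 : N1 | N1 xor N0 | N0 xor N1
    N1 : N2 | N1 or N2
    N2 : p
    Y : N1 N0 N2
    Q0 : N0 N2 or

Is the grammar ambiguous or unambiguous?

Witness: p xor p

Derivation 1: N0 ⇒ N1 xor N0 ⇒ N2 xor N0 ⇒ p xor N0 ⇒ p xor N1 ⇒ p xor N2 ⇒ p xor p
Derivation 2: N0 ⇒ N0 xor N1 ⇒ N1 xor N1 ⇒ N2 xor N1 ⇒ p xor N1 ⇒ p xor N2 ⇒ p xor p

Two distinct leftmost derivations for the same string.

Ambiguous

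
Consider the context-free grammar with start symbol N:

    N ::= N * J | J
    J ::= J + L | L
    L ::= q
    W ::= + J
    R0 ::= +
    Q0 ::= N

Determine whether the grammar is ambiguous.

(W, R0, Q0 are unreachable from N, so their rules don't affect L(N).) N → N * J | J  ;  J → J + L | L  — a left-associative chain with L at the bottom. Each string factors uniquely by precedence.

Unambiguous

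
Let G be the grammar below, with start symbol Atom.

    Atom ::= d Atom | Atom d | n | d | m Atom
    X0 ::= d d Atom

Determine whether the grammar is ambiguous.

Witness: d d

Derivation 1: Atom ⇒ d Atom ⇒ d d
Derivation 2: Atom ⇒ Atom d ⇒ d d

Two distinct leftmost derivations for the same string.

Ambiguous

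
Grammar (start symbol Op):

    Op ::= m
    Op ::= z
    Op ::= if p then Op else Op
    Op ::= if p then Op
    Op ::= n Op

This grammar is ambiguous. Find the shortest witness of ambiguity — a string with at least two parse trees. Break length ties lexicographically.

length 1: no string has ≥2 trees
length 2: no string has ≥2 trees
length 3: no string has ≥2 trees
length 4: no string has ≥2 trees
length 5: no string has ≥2 trees
length 6: no string has ≥2 trees
length 7: no string has ≥2 trees
length 8: no string has ≥2 trees
length 9: if p then if p then m else m has 2 parse trees

Two derivations of if p then if p then m else m:
  Op ⇒ if p then Op else Op ⇒ if p then if p then Op else Op ⇒ if p then if p then m else Op ⇒ if p then if p then m else m
  Op ⇒ if p then Op ⇒ if p then if p then Op else Op ⇒ if p then if p then m else Op ⇒ if p then if p then m else m

if p then if p then m else m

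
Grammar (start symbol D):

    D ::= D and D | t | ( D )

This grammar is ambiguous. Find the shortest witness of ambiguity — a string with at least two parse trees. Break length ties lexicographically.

t and t and t

length 1: no string has ≥2 trees
length 3: no string has ≥2 trees
length 5: t and t and t has 2 parse trees

Two derivations of t and t and t:
  D ⇒ D and D ⇒ D and D and D ⇒ t and D and D ⇒ t and t and D ⇒ t and t and t
  D ⇒ D and D ⇒ t and D ⇒ t and D and D ⇒ t and t and D ⇒ t and t and t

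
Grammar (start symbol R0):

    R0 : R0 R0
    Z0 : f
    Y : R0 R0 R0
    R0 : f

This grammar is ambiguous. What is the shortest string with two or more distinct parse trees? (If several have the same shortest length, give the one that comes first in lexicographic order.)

f f f

length 1: no string has ≥2 trees
length 2: no string has ≥2 trees
length 3: f f f has 2 parse trees

Two derivations of f f f:
  R0 ⇒ R0 R0 ⇒ R0 R0 R0 ⇒ f R0 R0 ⇒ f f R0 ⇒ f f f
  R0 ⇒ R0 R0 ⇒ f R0 ⇒ f R0 R0 ⇒ f f R0 ⇒ f f f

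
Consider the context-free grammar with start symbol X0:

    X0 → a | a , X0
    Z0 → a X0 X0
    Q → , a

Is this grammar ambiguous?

Unambiguous

Only X0 is reachable from X0; ignoring the rest: The reachable grammar is A → atom sep A | atom. Each atom is followed by either the separator (recurse) or end-of-string (stop) — no choice point.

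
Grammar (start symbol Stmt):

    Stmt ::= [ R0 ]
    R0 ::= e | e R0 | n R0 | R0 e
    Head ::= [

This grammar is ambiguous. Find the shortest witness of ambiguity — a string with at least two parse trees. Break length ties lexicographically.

length 3: no string has ≥2 trees
length 4: [ e e ] has 2 parse trees

Two derivations of [ e e ]:
  Stmt ⇒ [ R0 ] ⇒ [ e R0 ] ⇒ [ e e ]
  Stmt ⇒ [ R0 ] ⇒ [ R0 e ] ⇒ [ e e ]

[ e e ]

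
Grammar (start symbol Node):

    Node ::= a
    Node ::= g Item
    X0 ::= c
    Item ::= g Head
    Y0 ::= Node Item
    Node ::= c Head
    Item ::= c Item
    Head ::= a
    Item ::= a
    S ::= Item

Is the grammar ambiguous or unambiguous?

Unambiguous

Only Node, Item, Head are reachable from Node; ignoring the rest: Restricted to the reachable nonterminals, every rule has the form A → t or A → t B, and no two rules for the same A share a first terminal. The grammar encodes a DFA — one run per string.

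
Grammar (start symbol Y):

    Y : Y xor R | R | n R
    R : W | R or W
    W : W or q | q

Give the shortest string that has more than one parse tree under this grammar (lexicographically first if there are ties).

length 1: no string has ≥2 trees
length 2: no string has ≥2 trees
length 3: q or q has 2 parse trees

Two derivations of q or q:
  Y ⇒ R ⇒ W ⇒ W or q ⇒ q or q
  Y ⇒ R ⇒ R or W ⇒ W or W ⇒ q or W ⇒ q or q

q or q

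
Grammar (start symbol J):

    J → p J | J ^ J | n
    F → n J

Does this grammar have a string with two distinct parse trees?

Ambiguous

Witness: p n ^ n

Derivation 1: J ⇒ p J ⇒ p J ^ J ⇒ p n ^ J ⇒ p n ^ n
Derivation 2: J ⇒ J ^ J ⇒ p J ^ J ⇒ p n ^ J ⇒ p n ^ n

Two distinct leftmost derivations for the same string.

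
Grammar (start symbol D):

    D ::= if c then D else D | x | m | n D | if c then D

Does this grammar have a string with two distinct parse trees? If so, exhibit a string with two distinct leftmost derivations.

Ambiguous

Witness: if c then if c then m else m

Derivation 1: D ⇒ if c then D else D ⇒ if c then if c then D else D ⇒ if c then if c then m else D ⇒ if c then if c then m else m
Derivation 2: D ⇒ if c then D ⇒ if c then if c then D else D ⇒ if c then if c then m else D ⇒ if c then if c then m else m

Two distinct leftmost derivations for the same string.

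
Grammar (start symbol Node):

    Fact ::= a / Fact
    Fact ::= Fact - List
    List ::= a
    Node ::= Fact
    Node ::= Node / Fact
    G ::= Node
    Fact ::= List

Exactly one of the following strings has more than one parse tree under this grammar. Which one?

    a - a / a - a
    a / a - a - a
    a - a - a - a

a / a - a - a

a - a / a - a: 1 tree
a / a - a - a: 4 trees
a - a - a - a: 1 tree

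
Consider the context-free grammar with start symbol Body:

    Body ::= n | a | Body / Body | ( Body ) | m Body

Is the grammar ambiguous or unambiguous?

Witness: m a / a

Derivation 1: Body ⇒ Body / Body ⇒ m Body / Body ⇒ m a / Body ⇒ m a / a
Derivation 2: Body ⇒ m Body ⇒ m Body / Body ⇒ m a / Body ⇒ m a / a

Two distinct leftmost derivations for the same string.

Ambiguous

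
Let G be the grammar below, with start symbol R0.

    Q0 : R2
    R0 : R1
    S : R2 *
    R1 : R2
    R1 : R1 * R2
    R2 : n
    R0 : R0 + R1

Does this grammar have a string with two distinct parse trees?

Unambiguous

Only R0, R1, R2 are reachable from R0; ignoring the rest: The grammar is stratified — R0 handles '+' (left-recursive), R1 handles '*', R2 atoms. Each operator has a fixed associativity and precedence level, so every string has one parse.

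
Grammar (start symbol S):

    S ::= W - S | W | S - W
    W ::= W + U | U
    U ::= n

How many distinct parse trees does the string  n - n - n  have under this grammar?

Parse trees for n - n - n:
  [S [W [U n]] - [S [W [U n]] - [S [W [U n]]]]]
  [S [W [U n]] - [S [S [W [U n]]] - [W [U n]]]]
  [S [S [W [U n]] - [S [W [U n]]]] - [W [U n]]]
  [S [S [S [W [U n]]] - [W [U n]]] - [W [U n]]]

4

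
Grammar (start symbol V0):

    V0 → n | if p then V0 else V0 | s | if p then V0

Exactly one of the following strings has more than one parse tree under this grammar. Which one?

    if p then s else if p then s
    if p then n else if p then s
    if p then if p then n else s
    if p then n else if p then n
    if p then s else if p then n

if p then s else if p then s: 1 tree
if p then n else if p then s: 1 tree
if p then if p then n else s: 2 trees
if p then n else if p then n: 1 tree
if p then s else if p then n: 1 tree

if p then if p then n else s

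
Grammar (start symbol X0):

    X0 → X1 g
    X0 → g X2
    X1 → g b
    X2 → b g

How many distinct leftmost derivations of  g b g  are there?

2

Parse trees for g b g:
  [X0 [X1 g b] g]
  [X0 g [X2 b g]]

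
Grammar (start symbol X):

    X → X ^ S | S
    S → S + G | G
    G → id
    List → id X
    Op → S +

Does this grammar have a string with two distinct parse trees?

(List, Op are unreachable from X, so their rules don't affect L(X).) The grammar is stratified — X handles '^' (left-recursive), S handles '+', G atoms. Each operator has a fixed associativity and precedence level, so every string has one parse.

Unambiguous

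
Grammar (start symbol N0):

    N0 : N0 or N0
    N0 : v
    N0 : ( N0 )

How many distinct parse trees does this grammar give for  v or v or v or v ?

5

Parse trees for v or v or v or v:
  [N0 [N0 v] or [N0 [N0 v] or [N0 [N0 v] or [N0 v]]]]
  [N0 [N0 v] or [N0 [N0 [N0 v] or [N0 v]] or [N0 v]]]
  [N0 [N0 [N0 v] or [N0 v]] or [N0 [N0 v] or [N0 v]]]
  [N0 [N0 [N0 v] or [N0 [N0 v] or [N0 v]]] or [N0 v]]
  [N0 [N0 [N0 [N0 v] or [N0 v]] or [N0 v]] or [N0 v]]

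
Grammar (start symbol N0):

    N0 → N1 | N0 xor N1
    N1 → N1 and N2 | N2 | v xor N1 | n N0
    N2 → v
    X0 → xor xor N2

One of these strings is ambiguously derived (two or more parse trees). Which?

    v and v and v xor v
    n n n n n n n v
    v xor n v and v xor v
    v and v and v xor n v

v and v and v xor v: 1 tree
n n n n n n n v: 1 tree
v xor n v and v xor v: 7 trees
v and v and v xor n v: 1 tree

v xor n v and v xor v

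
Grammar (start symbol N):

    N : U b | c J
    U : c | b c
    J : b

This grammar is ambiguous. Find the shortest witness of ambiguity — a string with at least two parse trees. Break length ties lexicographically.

c b

length 2: c b has 2 parse trees

Two derivations of c b:
  N ⇒ U b ⇒ c b
  N ⇒ c J ⇒ c b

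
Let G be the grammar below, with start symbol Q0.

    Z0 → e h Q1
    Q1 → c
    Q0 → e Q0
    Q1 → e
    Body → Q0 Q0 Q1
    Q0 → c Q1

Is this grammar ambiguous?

Only Q0, Q1 are reachable from Q0; ignoring the rest: The reachable rules are right-linear with at most one rule per (nonterminal, next-terminal) pair. Each input token forces the next rule, so parsing is deterministic.

Unambiguous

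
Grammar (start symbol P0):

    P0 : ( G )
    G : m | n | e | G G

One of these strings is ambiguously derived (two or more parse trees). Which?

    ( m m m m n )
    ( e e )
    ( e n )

( m m m m n ): 14 trees
( e e ): 1 tree
( e n ): 1 tree

( m m m m n )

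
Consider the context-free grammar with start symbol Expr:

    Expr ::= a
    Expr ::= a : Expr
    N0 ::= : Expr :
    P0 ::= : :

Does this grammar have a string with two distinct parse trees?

Unambiguous

Only Expr is reachable from Expr; ignoring the rest: Right-recursive list with a separator: after each atom, whether the separator follows determines the rule. One parse per string.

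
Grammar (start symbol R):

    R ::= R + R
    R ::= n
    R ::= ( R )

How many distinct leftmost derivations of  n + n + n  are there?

Parse trees for n + n + n:
  [R [R n] + [R [R n] + [R n]]]
  [R [R [R n] + [R n]] + [R n]]

2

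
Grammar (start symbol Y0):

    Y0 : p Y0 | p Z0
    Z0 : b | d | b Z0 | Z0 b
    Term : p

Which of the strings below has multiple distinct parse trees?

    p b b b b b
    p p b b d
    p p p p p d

p b b b b b

p b b b b b: 16 trees
p p b b d: 1 tree
p p p p p d: 1 tree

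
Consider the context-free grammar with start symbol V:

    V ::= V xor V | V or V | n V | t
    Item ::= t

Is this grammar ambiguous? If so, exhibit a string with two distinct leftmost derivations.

Ambiguous

Witness: n t or t

Derivation 1: V ⇒ V or V ⇒ n V or V ⇒ n t or V ⇒ n t or t
Derivation 2: V ⇒ n V ⇒ n V or V ⇒ n t or V ⇒ n t or t

Two distinct leftmost derivations for the same string.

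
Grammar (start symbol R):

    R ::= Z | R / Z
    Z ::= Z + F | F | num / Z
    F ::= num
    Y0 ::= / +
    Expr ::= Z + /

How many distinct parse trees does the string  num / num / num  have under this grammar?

4

Parse trees for num / num / num:
  [R [Z num / [Z num / [Z [F num]]]]]
  [R [R [Z [F num]]] / [Z num / [Z [F num]]]]
  [R [R [Z num / [Z [F num]]]] / [Z [F num]]]
  [R [R [R [Z [F num]]] / [Z [F num]]] / [Z [F num]]]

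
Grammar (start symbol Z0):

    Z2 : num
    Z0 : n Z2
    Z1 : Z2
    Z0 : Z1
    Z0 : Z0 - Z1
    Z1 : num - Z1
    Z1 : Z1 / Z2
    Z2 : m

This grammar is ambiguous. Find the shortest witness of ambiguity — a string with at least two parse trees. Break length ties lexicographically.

length 1: no string has ≥2 trees
length 2: no string has ≥2 trees
length 3: num - m has 2 parse trees

Two derivations of num - m:
  Z0 ⇒ Z1 ⇒ num - Z1 ⇒ num - Z2 ⇒ num - m
  Z0 ⇒ Z0 - Z1 ⇒ Z1 - Z1 ⇒ Z2 - Z1 ⇒ num - Z1 ⇒ num - Z2 ⇒ num - m

num - m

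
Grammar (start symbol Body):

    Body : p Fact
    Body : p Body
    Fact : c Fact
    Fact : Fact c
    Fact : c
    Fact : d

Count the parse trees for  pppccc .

Parse trees for pppccc:
  [Body p [Body p [Body p [Fact c [Fact c [Fact c]]]]]]
  [Body p [Body p [Body p [Fact c [Fact [Fact c] c]]]]]
  [Body p [Body p [Body p [Fact [Fact c [Fact c]] c]]]]
  [Body p [Body p [Body p [Fact [Fact [Fact c] c] c]]]]

4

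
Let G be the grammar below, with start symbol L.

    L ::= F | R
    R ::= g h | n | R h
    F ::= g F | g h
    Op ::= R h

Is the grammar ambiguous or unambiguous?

Ambiguous

Witness: g h

Derivation 1: L ⇒ F ⇒ g h
Derivation 2: L ⇒ R ⇒ g h

Two distinct leftmost derivations for the same string.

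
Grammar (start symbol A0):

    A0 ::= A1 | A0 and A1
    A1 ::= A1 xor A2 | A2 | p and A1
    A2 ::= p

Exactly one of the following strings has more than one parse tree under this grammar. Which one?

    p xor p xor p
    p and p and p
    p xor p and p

p xor p xor p: 1 tree
p and p and p: 4 trees
p xor p and p: 1 tree

p and p and p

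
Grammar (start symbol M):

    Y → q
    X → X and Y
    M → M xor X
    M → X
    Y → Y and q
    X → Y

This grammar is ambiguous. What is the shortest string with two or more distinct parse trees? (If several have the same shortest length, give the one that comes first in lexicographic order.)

length 1: no string has ≥2 trees
length 3: q and q has 2 parse trees

Two derivations of q and q:
  M ⇒ X ⇒ X and Y ⇒ Y and Y ⇒ q and Y ⇒ q and q
  M ⇒ X ⇒ Y ⇒ Y and q ⇒ q and q

q and q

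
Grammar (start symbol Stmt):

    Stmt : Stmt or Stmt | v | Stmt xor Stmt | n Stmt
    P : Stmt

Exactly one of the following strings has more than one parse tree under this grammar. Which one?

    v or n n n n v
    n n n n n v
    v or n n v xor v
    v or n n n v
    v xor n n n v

v or n n v xor v

v or n n n n v: 1 tree
n n n n n v: 1 tree
v or n n v xor v: 4 trees
v or n n n v: 1 tree
v xor n n n v: 1 tree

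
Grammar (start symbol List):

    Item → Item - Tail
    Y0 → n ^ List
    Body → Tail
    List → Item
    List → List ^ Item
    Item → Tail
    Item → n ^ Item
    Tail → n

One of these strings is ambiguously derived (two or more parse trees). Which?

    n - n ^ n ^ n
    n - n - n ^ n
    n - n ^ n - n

n - n ^ n ^ n

n - n ^ n ^ n: 2 trees
n - n - n ^ n: 1 tree
n - n ^ n - n: 1 tree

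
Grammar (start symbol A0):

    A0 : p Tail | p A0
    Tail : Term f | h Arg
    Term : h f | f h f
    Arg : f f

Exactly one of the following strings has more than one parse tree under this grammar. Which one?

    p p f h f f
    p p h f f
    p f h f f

p p f h f f: 1 tree
p p h f f: 2 trees
p f h f f: 1 tree

p p h f f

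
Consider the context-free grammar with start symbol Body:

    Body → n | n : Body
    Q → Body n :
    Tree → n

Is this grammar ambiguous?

Unambiguous

Only Body is reachable from Body; ignoring the rest: The reachable grammar is A → atom sep A | atom. Each atom is followed by either the separator (recurse) or end-of-string (stop) — no choice point.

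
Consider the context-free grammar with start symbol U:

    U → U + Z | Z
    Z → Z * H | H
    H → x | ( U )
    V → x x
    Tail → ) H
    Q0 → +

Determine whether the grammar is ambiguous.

(V, Tail, Q0 are unreachable from U, so their rules don't affect L(U).) The grammar is stratified — U handles '+' (left-recursive), Z handles '*', H atoms. Each operator has a fixed associativity and precedence level, so every string has one parse.

Unambiguous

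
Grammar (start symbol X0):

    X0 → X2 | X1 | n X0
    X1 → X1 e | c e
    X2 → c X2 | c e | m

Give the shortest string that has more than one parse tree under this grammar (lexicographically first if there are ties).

c e

length 1: no string has ≥2 trees
length 2: c e has 2 parse trees

Two derivations of c e:
  X0 ⇒ X2 ⇒ c e
  X0 ⇒ X1 ⇒ c e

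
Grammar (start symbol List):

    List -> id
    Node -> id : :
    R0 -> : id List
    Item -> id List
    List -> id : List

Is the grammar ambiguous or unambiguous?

Only List is reachable from List; ignoring the rest: The reachable grammar is A → atom sep A | atom. Each atom is followed by either the separator (recurse) or end-of-string (stop) — no choice point.

Unambiguous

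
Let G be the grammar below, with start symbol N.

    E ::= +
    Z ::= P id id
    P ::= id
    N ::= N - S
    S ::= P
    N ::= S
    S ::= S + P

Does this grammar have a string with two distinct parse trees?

(E, Z are unreachable from N, so their rules don't affect L(N).) N → N - S | S  ;  S → S + P | P  — a left-associative chain with P at the bottom. Each string factors uniquely by precedence.

Unambiguous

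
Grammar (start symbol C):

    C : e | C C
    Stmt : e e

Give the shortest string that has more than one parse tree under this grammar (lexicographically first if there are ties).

length 1: no string has ≥2 trees
length 2: no string has ≥2 trees
length 3: e e e has 2 parse trees

Two derivations of e e e:
  C ⇒ C C ⇒ e C ⇒ e C C ⇒ e e C ⇒ e e e
  C ⇒ C C ⇒ C C C ⇒ e C C ⇒ e e C ⇒ e e e

e e e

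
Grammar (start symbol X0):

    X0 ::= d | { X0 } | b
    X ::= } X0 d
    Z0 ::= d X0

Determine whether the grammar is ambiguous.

Unambiguous

(X, Z0 are unreachable from X0, so their rules don't affect L(X0).) Each string is a nest of matched brackets around a single atom. An opening bracket forces the recursive rule; an atom forces the base rule.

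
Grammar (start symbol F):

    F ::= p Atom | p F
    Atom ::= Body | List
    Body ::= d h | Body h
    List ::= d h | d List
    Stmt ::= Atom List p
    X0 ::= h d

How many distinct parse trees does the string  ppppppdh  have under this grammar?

Parse trees for ppppppdh:
  [F p [F p [F p [F p [F p [F p [Atom [Body d h]]]]]]]]
  [F p [F p [F p [F p [F p [F p [Atom [List d h]]]]]]]]

2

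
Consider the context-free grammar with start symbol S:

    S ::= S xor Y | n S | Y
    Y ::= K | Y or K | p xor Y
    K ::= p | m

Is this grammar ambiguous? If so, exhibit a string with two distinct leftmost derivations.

Witness: p xor m

Derivation 1: S ⇒ S xor Y ⇒ Y xor Y ⇒ K xor Y ⇒ p xor Y ⇒ p xor K ⇒ p xor m
Derivation 2: S ⇒ Y ⇒ p xor Y ⇒ p xor K ⇒ p xor m

Two distinct leftmost derivations for the same string.

Ambiguous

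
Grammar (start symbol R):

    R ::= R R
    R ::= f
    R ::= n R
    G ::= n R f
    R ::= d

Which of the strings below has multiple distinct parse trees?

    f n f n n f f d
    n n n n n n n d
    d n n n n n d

f n f n n f f d: 61 trees
n n n n n n n d: 1 tree
d n n n n n d: 1 tree

f n f n n f f d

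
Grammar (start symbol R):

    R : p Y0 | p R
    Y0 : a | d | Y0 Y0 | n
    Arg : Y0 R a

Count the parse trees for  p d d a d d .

14

Parse trees for p d d a d d (showing first 6 of 14):
  [R p [Y0 [Y0 d] [Y0 [Y0 d] [Y0 [Y0 a] [Y0 [Y0 d] [Y0 d]]]]]]
  [R p [Y0 [Y0 d] [Y0 [Y0 d] [Y0 [Y0 [Y0 a] [Y0 d]] [Y0 d]]]]]
  [R p [Y0 [Y0 d] [Y0 [Y0 [Y0 d] [Y0 a]] [Y0 [Y0 d] [Y0 d]]]]]
  [R p [Y0 [Y0 d] [Y0 [Y0 [Y0 d] [Y0 [Y0 a] [Y0 d]]] [Y0 d]]]]
  [R p [Y0 [Y0 d] [Y0 [Y0 [Y0 [Y0 d] [Y0 a]] [Y0 d]] [Y0 d]]]]
  [R p [Y0 [Y0 [Y0 d] [Y0 d]] [Y0 [Y0 a] [Y0 [Y0 d] [Y0 d]]]]]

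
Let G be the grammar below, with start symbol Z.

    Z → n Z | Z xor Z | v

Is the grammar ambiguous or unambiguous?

Ambiguous

Witness: n v xor v

Derivation 1: Z ⇒ n Z ⇒ n Z xor Z ⇒ n v xor Z ⇒ n v xor v
Derivation 2: Z ⇒ Z xor Z ⇒ n Z xor Z ⇒ n v xor Z ⇒ n v xor v

Two distinct leftmost derivations for the same string.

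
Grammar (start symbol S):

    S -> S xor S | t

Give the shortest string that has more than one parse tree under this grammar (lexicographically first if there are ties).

length 1: no string has ≥2 trees
length 3: no string has ≥2 trees
length 5: t xor t xor t has 2 parse trees

Two derivations of t xor t xor t:
  S ⇒ S xor S ⇒ S xor S xor S ⇒ t xor S xor S ⇒ t xor t xor S ⇒ t xor t xor t
  S ⇒ S xor S ⇒ t xor S ⇒ t xor S xor S ⇒ t xor t xor S ⇒ t xor t xor t

t xor t xor t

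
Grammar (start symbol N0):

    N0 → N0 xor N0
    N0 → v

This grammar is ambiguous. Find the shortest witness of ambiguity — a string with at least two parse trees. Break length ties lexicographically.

length 1: no string has ≥2 trees
length 3: no string has ≥2 trees
length 5: v xor v xor v has 2 parse trees

Two derivations of v xor v xor v:
  N0 ⇒ N0 xor N0 ⇒ N0 xor N0 xor N0 ⇒ v xor N0 xor N0 ⇒ v xor v xor N0 ⇒ v xor v xor v
  N0 ⇒ N0 xor N0 ⇒ v xor N0 ⇒ v xor N0 xor N0 ⇒ v xor v xor N0 ⇒ v xor v xor v

v xor v xor v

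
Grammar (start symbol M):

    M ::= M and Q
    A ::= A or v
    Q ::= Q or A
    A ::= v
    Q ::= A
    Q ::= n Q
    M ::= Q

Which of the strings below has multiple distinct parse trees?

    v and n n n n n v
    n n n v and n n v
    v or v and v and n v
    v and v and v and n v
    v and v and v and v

v and n n n n n v: 1 tree
n n n v and n n v: 1 tree
v or v and v and n v: 2 trees
v and v and v and n v: 1 tree
v and v and v and v: 1 tree

v or v and v and n v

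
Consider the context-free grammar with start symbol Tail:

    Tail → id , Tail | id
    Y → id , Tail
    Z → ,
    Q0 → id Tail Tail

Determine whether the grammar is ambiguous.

Unambiguous

Only Tail is reachable from Tail; ignoring the rest: Right-recursive list with a separator: after each atom, whether the separator follows determines the rule. One parse per string.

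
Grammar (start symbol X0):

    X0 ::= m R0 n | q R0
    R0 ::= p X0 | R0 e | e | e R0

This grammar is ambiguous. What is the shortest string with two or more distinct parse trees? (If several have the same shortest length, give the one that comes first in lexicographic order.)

length 2: no string has ≥2 trees
length 3: q e e has 2 parse trees

Two derivations of q e e:
  X0 ⇒ q R0 ⇒ q R0 e ⇒ q e e
  X0 ⇒ q R0 ⇒ q e R0 ⇒ q e e

q e e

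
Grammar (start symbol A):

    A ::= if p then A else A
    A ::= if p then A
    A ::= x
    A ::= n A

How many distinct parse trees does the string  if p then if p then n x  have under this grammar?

Parse trees for if p then if p then n x:
  [A if p then [A if p then [A n [A x]]]]

1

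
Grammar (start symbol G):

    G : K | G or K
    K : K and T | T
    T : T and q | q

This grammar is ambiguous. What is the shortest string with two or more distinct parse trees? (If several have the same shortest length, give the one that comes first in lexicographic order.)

q and q

length 1: no string has ≥2 trees
length 3: q and q has 2 parse trees

Two derivations of q and q:
  G ⇒ K ⇒ K and T ⇒ T and T ⇒ q and T ⇒ q and q
  G ⇒ K ⇒ T ⇒ T and q ⇒ q and q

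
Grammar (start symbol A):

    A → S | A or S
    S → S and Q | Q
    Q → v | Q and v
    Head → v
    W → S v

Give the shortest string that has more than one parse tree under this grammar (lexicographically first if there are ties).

v and v

length 1: no string has ≥2 trees
length 3: v and v has 2 parse trees

Two derivations of v and v:
  A ⇒ S ⇒ S and Q ⇒ Q and Q ⇒ v and Q ⇒ v and v
  A ⇒ S ⇒ Q ⇒ Q and v ⇒ v and v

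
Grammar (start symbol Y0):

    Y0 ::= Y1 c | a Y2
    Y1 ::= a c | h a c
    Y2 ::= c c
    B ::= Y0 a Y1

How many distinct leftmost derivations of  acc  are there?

Parse trees for acc:
  [Y0 [Y1 a c] c]
  [Y0 a [Y2 c c]]

2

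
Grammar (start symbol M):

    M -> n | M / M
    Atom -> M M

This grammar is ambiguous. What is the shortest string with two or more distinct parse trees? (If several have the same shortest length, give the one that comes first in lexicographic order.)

n / n / n

length 1: no string has ≥2 trees
length 3: no string has ≥2 trees
length 5: n / n / n has 2 parse trees

Two derivations of n / n / n:
  M ⇒ M / M ⇒ n / M ⇒ n / M / M ⇒ n / n / M ⇒ n / n / n
  M ⇒ M / M ⇒ M / M / M ⇒ n / M / M ⇒ n / n / M ⇒ n / n / n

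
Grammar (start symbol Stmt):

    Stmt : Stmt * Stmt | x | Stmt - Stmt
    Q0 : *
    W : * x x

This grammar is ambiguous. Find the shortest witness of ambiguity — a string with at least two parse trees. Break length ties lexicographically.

length 1: no string has ≥2 trees
length 3: no string has ≥2 trees
length 5: x * x * x has 2 parse trees

Two derivations of x * x * x:
  Stmt ⇒ Stmt * Stmt ⇒ Stmt * Stmt * Stmt ⇒ x * Stmt * Stmt ⇒ x * x * Stmt ⇒ x * x * x
  Stmt ⇒ Stmt * Stmt ⇒ x * Stmt ⇒ x * Stmt * Stmt ⇒ x * x * Stmt ⇒ x * x * x

x * x * x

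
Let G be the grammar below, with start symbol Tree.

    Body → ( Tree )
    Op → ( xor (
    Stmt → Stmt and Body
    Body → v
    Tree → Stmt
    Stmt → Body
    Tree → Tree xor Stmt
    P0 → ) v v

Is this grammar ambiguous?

Unambiguous

Only Tree, Stmt, Body are reachable from Tree; ignoring the rest: Tree → Tree xor Stmt | Stmt  ;  Stmt → Stmt and Body | Body  — a left-associative chain with Body at the bottom. Each string factors uniquely by precedence.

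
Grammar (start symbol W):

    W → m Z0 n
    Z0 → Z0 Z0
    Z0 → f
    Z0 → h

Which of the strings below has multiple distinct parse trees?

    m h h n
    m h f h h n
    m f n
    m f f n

m h f h h n

m h h n: 1 tree
m h f h h n: 5 trees
m f n: 1 tree
m f f n: 1 tree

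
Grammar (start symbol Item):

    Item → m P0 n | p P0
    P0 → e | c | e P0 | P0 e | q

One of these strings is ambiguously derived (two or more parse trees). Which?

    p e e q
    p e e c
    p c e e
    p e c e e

p e e q: 1 tree
p e e c: 1 tree
p c e e: 1 tree
p e c e e: 3 trees

p e c e e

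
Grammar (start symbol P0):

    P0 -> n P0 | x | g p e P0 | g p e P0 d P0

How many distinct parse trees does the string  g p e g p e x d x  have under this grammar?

Parse trees for g p e g p e x d x:
  [P0 g p e [P0 g p e [P0 x] d [P0 x]]]
  [P0 g p e [P0 g p e [P0 x]] d [P0 x]]

2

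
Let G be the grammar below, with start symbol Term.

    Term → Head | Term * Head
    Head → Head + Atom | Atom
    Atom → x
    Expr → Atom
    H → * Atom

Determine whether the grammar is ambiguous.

(Expr, H are unreachable from Term, so their rules don't affect L(Term).) This is a standard precedence ladder (Term over Head over Atom), with each level left-recursive on its own operator ('*' at Term, '+' at Head). That structure is LR(1), hence unambiguous.

Unambiguous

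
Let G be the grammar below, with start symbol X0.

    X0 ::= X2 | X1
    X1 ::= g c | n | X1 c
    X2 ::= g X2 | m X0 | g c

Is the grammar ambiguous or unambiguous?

Witness: g c

Derivation 1: X0 ⇒ X2 ⇒ g c
Derivation 2: X0 ⇒ X1 ⇒ g c

Two distinct leftmost derivations for the same string.

Ambiguous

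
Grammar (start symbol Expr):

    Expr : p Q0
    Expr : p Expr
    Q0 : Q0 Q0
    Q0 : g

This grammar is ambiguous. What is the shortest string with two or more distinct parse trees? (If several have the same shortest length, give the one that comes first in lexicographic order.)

length 2: no string has ≥2 trees
length 3: no string has ≥2 trees
length 4: p g g g has 2 parse trees

Two derivations of p g g g:
  Expr ⇒ p Q0 ⇒ p Q0 Q0 ⇒ p Q0 Q0 Q0 ⇒ p g Q0 Q0 ⇒ p g g Q0 ⇒ p g g g
  Expr ⇒ p Q0 ⇒ p Q0 Q0 ⇒ p g Q0 ⇒ p g Q0 Q0 ⇒ p g g Q0 ⇒ p g g g

p g g g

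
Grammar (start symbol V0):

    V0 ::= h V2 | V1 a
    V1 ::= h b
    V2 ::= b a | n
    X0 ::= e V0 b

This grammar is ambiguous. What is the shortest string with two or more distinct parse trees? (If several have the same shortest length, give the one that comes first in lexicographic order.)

length 2: no string has ≥2 trees
length 3: h b a has 2 parse trees

Two derivations of h b a:
  V0 ⇒ h V2 ⇒ h b a
  V0 ⇒ V1 a ⇒ h b a

h b a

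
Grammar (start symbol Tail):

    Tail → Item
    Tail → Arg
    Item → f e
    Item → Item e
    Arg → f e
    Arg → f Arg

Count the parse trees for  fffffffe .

Parse trees for fffffffe:
  [Tail [Arg f [Arg f [Arg f [Arg f [Arg f [Arg f [Arg f e]]]]]]]]

1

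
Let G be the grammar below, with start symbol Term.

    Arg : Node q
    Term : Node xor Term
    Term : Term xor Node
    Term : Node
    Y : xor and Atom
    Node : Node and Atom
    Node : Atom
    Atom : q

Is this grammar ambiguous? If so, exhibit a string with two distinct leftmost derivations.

Ambiguous

Witness: q xor q

Derivation 1: Term ⇒ Node xor Term ⇒ Atom xor Term ⇒ q xor Term ⇒ q xor Node ⇒ q xor Atom ⇒ q xor q
Derivation 2: Term ⇒ Term xor Node ⇒ Node xor Node ⇒ Atom xor Node ⇒ q xor Node ⇒ q xor Atom ⇒ q xor q

Two distinct leftmost derivations for the same string.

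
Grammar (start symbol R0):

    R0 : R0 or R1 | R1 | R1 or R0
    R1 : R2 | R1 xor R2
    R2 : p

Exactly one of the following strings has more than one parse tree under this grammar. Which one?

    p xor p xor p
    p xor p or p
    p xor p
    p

p xor p xor p: 1 tree
p xor p or p: 2 trees
p xor p: 1 tree
p: 1 tree

p xor p or p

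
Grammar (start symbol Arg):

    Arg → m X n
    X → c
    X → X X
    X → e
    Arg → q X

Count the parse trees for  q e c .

1

Parse trees for q e c:
  [Arg q [X [X e] [X c]]]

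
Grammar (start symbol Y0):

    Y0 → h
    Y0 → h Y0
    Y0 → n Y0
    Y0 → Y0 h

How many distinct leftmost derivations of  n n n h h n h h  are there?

Parse trees for n n n h h n h h:
  [Y0 n [Y0 n [Y0 n [Y0 h [Y0 h [Y0 n [Y0 h [Y0 h]]]]]]]]
  [Y0 n [Y0 n [Y0 n [Y0 h [Y0 h [Y0 n [Y0 [Y0 h] h]]]]]]]
  [Y0 n [Y0 n [Y0 n [Y0 h [Y0 h [Y0 [Y0 n [Y0 h]] h]]]]]]
  [Y0 n [Y0 n [Y0 n [Y0 h [Y0 [Y0 h [Y0 n [Y0 h]]] h]]]]]
  [Y0 n [Y0 n [Y0 n [Y0 [Y0 h [Y0 h [Y0 n [Y0 h]]]] h]]]]
  [Y0 n [Y0 n [Y0 [Y0 n [Y0 h [Y0 h [Y0 n [Y0 h]]]]] h]]]
  [Y0 n [Y0 [Y0 n [Y0 n [Y0 h [Y0 h [Y0 n [Y0 h]]]]]] h]]
  [Y0 [Y0 n [Y0 n [Y0 n [Y0 h [Y0 h [Y0 n [Y0 h]]]]]]] h]

8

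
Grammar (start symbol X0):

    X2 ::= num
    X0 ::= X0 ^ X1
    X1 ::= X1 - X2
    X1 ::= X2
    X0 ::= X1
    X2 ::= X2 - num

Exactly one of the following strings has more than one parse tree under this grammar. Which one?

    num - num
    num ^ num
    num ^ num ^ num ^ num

num - num

num - num: 2 trees
num ^ num: 1 tree
num ^ num ^ num ^ num: 1 tree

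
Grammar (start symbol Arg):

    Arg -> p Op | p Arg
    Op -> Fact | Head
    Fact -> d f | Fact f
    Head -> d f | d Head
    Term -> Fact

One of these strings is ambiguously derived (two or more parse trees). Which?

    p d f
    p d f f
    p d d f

p d f

p d f: 2 trees
p d f f: 1 tree
p d d f: 1 tree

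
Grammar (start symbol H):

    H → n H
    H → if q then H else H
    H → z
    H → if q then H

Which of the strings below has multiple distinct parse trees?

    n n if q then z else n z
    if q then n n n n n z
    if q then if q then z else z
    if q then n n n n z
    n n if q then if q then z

n n if q then z else n z: 1 tree
if q then n n n n n z: 1 tree
if q then if q then z else z: 2 trees
if q then n n n n z: 1 tree
n n if q then if q then z: 1 tree

if q then if q then z else z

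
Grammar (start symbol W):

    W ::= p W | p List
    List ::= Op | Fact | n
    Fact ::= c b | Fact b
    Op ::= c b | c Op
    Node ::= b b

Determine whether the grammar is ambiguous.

Ambiguous

Witness: p c b

Derivation 1: W ⇒ p List ⇒ p Op ⇒ p c b
Derivation 2: W ⇒ p List ⇒ p Fact ⇒ p c b

Two distinct leftmost derivations for the same string.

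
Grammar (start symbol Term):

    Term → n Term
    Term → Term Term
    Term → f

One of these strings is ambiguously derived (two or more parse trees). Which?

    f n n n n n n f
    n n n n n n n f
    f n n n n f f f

f n n n n f f f

f n n n n n n f: 1 tree
n n n n n n n f: 1 tree
f n n n n f f f: 27 trees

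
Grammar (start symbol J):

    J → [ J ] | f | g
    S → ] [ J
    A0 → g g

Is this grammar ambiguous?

Only J is reachable from J; ignoring the rest: Each string is a nest of matched brackets around a single atom. An opening bracket forces the recursive rule; an atom forces the base rule.

Unambiguous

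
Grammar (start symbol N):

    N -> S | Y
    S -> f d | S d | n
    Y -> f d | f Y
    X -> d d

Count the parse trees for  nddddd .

1

Parse trees for nddddd:
  [N [S [S [S [S [S [S n] d] d] d] d] d]]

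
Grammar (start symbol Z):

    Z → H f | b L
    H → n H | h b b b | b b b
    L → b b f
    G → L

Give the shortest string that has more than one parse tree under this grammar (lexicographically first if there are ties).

b b b f

length 4: b b b f has 2 parse trees

Two derivations of b b b f:
  Z ⇒ H f ⇒ b b b f
  Z ⇒ b L ⇒ b b b f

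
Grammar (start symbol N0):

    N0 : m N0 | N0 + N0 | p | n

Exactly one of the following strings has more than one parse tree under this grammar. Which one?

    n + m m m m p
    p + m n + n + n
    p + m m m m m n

p + m n + n + n

n + m m m m p: 1 tree
p + m n + n + n: 9 trees
p + m m m m m n: 1 tree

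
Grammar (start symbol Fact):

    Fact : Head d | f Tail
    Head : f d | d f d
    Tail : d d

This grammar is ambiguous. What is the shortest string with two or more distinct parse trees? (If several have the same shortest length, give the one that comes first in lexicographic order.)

f d d

length 3: f d d has 2 parse trees

Two derivations of f d d:
  Fact ⇒ Head d ⇒ f d d
  Fact ⇒ f Tail ⇒ f d d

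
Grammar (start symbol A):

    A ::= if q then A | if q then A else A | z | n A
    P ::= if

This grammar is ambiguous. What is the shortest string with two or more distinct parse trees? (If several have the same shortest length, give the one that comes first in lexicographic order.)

length 1: no string has ≥2 trees
length 2: no string has ≥2 trees
length 3: no string has ≥2 trees
length 4: no string has ≥2 trees
length 5: no string has ≥2 trees
length 6: no string has ≥2 trees
length 7: no string has ≥2 trees
length 8: no string has ≥2 trees
length 9: if q then if q then z else z has 2 parse trees

Two derivations of if q then if q then z else z:
  A ⇒ if q then A ⇒ if q then if q then A else A ⇒ if q then if q then z else A ⇒ if q then if q then z else z
  A ⇒ if q then A else A ⇒ if q then if q then A else A ⇒ if q then if q then z else A ⇒ if q then if q then z else z

if q then if q then z else z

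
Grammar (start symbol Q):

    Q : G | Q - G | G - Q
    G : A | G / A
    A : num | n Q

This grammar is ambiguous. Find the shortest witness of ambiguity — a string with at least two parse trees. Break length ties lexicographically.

length 1: no string has ≥2 trees
length 2: no string has ≥2 trees
length 3: num - num has 2 parse trees

Two derivations of num - num:
  Q ⇒ Q - G ⇒ G - G ⇒ A - G ⇒ num - G ⇒ num - A ⇒ num - num
  Q ⇒ G - Q ⇒ A - Q ⇒ num - Q ⇒ num - G ⇒ num - A ⇒ num - num

num - num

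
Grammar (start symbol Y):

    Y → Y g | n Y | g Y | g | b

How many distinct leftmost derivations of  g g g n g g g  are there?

22

Parse trees for g g g n g g g (showing first 6 of 22):
  [Y [Y [Y g [Y g [Y g [Y n [Y g]]]]] g] g]
  [Y [Y g [Y [Y g [Y g [Y n [Y g]]]] g]] g]
  [Y [Y g [Y g [Y [Y g [Y n [Y g]]] g]]] g]
  [Y [Y g [Y g [Y g [Y [Y n [Y g]] g]]]] g]
  [Y [Y g [Y g [Y g [Y n [Y [Y g] g]]]]] g]
  [Y [Y g [Y g [Y g [Y n [Y g [Y g]]]]]] g]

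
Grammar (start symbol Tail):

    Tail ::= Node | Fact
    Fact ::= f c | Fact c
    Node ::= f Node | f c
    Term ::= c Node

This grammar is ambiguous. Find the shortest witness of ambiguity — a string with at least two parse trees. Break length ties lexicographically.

f c

length 2: f c has 2 parse trees

Two derivations of f c:
  Tail ⇒ Node ⇒ f c
  Tail ⇒ Fact ⇒ f c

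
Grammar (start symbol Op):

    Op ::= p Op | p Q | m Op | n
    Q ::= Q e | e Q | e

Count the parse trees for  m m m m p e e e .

4

Parse trees for m m m m p e e e:
  [Op m [Op m [Op m [Op m [Op p [Q [Q [Q e] e] e]]]]]]
  [Op m [Op m [Op m [Op m [Op p [Q [Q e [Q e]] e]]]]]]
  [Op m [Op m [Op m [Op m [Op p [Q e [Q [Q e] e]]]]]]]
  [Op m [Op m [Op m [Op m [Op p [Q e [Q e [Q e]]]]]]]]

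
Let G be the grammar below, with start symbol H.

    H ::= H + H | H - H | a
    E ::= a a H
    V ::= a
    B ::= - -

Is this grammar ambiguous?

Ambiguous

Witness: a + a + a

Derivation 1: H ⇒ H + H ⇒ H + H + H ⇒ a + H + H ⇒ a + a + H ⇒ a + a + a
Derivation 2: H ⇒ H + H ⇒ a + H ⇒ a + H + H ⇒ a + a + H ⇒ a + a + a

Two distinct leftmost derivations for the same string.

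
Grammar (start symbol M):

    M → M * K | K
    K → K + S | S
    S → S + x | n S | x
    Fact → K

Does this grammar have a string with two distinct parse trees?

Witness: x + x

Derivation 1: M ⇒ K ⇒ K + S ⇒ S + S ⇒ x + S ⇒ x + x
Derivation 2: M ⇒ K ⇒ S ⇒ S + x ⇒ x + x

Two distinct leftmost derivations for the same string.

Ambiguous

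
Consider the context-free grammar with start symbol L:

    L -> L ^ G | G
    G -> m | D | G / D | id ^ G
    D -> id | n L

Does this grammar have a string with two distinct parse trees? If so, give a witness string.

Ambiguous

Witness: id ^ id

Derivation 1: L ⇒ L ^ G ⇒ G ^ G ⇒ D ^ G ⇒ id ^ G ⇒ id ^ D ⇒ id ^ id
Derivation 2: L ⇒ G ⇒ id ^ G ⇒ id ^ D ⇒ id ^ id

Two distinct leftmost derivations for the same string.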